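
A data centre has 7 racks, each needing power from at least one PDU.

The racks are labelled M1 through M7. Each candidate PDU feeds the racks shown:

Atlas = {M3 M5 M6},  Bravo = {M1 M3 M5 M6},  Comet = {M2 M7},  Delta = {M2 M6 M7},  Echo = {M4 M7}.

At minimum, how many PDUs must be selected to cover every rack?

Bravo and Comet and Echo together: Bravo ∪ Comet ∪ Echo = {M1, M2, M3, M4, M5, M6, M7} — every rack is covered.
Only Bravo contains M1, so Bravo is forced; the remaining 3 racks need at least 2 more PDUs (each remaining PDU adds at most 2) — so at least 3 PDUs are needed, and 3 is optimal.

3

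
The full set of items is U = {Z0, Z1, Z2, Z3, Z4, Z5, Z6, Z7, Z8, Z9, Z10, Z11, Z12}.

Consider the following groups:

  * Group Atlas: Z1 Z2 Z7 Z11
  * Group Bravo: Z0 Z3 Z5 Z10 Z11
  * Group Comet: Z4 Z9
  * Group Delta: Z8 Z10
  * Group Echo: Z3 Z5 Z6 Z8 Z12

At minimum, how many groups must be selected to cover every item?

4

Take {Atlas, Bravo, Comet, Echo}. Their union is {Z0, Z1, Z2, Z3, Z4, Z5, Z6, Z7, Z8, Z9, Z10, Z11, Z12}, which is all 13 items.
Only Bravo contains Z0, so Bravo is forced; the remaining 8 items need at least 3 more groups (each remaining group adds at most 3) — so at least 4 groups are needed, and 4 is optimal.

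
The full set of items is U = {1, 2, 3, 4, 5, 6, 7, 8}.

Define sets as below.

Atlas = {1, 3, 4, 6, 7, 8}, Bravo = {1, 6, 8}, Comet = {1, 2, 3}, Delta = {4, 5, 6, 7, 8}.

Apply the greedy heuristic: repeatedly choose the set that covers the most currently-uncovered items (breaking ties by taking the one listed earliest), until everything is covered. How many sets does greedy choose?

3

Greedy: pick Atlas (covers 6 new) → pick Comet (covers 1 new) → pick Delta (covers 1 new). Total picks: 3.
(The true minimum cover uses only 2 sets, so greedy is not optimal here.)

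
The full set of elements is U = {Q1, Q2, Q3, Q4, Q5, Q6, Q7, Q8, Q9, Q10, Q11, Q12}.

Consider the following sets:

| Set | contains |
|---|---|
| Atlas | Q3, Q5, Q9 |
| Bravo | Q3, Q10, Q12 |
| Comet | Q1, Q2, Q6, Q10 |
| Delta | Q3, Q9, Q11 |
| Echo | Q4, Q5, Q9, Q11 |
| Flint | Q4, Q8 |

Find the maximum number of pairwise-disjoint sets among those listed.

3

Comet, Delta, Flint are pairwise disjoint (Comet={Q1,Q2,Q6,Q10}; Delta={Q3,Q9,Q11}; Flint={Q4,Q8}).
Every remaining set overlaps one of these, and no 4 of the listed sets are pairwise disjoint, so 3 is the maximum.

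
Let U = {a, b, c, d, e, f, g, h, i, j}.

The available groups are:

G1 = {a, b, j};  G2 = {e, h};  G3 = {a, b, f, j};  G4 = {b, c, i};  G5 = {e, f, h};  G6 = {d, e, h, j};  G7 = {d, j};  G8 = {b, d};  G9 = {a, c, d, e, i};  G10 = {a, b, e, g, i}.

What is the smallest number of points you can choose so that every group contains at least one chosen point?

3

Take T = {b, e, j}. Each listed group contains at least one of these, so T is a hitting set of size 3.
The groups G4, G5, G7 are pairwise disjoint, so any hitting set needs a separate point for each — at least 3. Hence 3 is optimal.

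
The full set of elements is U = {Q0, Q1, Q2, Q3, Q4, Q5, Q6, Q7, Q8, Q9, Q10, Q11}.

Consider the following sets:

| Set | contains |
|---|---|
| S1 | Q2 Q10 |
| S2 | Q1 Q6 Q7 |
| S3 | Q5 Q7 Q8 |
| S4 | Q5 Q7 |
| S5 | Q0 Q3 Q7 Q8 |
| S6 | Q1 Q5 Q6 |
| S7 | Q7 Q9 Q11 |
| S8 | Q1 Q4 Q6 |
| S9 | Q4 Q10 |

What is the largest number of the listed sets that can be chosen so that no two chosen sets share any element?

3

S1, S3, S8 are pairwise disjoint (S1={Q2,Q10}; S3={Q5,Q7,Q8}; S8={Q1,Q4,Q6}).
Every remaining set overlaps one of these, and no 4 of the listed sets are pairwise disjoint, so 3 is the maximum.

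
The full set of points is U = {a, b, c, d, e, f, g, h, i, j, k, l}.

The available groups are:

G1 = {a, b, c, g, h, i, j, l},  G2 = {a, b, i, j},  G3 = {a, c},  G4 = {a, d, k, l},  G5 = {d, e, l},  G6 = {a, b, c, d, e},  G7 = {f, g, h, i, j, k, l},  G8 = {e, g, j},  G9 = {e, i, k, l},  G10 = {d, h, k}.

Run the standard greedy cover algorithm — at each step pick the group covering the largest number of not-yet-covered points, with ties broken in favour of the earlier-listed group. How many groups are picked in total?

4

Greedy: pick G1 (covers 8 new) → pick G4 (covers 2 new) → pick G5 (covers 1 new) → pick G7 (covers 1 new). Total picks: 4.
(The true minimum cover uses only 2 groups, so greedy is not optimal here.)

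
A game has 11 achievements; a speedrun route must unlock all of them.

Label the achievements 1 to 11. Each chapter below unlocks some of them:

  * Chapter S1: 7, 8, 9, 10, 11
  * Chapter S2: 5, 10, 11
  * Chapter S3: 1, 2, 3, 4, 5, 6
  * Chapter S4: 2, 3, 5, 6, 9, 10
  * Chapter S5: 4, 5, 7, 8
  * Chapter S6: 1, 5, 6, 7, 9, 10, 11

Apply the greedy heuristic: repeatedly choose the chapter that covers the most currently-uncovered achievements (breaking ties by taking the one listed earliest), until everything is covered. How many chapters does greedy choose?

Greedy: pick S6 (covers 7 new) → pick S3 (covers 3 new) → pick S1 (covers 1 new). Total picks: 3.
(The true minimum cover uses only 2 chapters, so greedy is not optimal here.)

3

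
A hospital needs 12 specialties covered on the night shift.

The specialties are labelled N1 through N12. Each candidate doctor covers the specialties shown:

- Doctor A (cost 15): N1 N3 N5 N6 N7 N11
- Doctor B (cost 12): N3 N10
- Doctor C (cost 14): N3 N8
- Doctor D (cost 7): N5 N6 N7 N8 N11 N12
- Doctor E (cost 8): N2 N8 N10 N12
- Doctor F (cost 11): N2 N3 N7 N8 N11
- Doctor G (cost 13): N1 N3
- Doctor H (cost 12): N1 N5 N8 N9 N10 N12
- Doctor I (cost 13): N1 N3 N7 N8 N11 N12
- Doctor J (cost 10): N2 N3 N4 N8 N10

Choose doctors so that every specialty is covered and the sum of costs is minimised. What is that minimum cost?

D, H, J together cover every specialty (D ∪ H ∪ J = {N1, N2, N3, N4, N5, N6, N7, N8, N9, N10, N11, N12}); total cost 7 + 12 + 10 = 29.
No covering selection has total cost below 29.

29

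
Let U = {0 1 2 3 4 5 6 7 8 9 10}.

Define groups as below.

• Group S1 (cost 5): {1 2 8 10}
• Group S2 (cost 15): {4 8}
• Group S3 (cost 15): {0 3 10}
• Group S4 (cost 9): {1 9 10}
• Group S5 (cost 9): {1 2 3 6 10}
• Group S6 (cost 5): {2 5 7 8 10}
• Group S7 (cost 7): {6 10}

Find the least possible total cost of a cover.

51

S2, S3, S4, S6, S7 together cover every element (S2 ∪ S3 ∪ S4 ∪ S6 ∪ S7 = {0, 1, 2, 3, 4, 5, 6, 7, 8, 9, 10}); total cost 15 + 15 + 9 + 5 + 7 = 51.
The greedy pick S6, S5, S4, S2, S3 costs 53; no covering selection beats 51.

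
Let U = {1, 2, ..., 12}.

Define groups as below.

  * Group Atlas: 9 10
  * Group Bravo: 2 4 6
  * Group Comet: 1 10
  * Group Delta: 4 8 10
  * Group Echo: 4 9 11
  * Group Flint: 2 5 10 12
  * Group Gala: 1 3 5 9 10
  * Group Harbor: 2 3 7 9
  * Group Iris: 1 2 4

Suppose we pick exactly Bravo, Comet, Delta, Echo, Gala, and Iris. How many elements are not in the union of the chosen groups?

2

Union of Bravo, Comet, Delta, Echo, Gala, Iris = {1, 2, 3, 4, 5, 6, 8, 9, 10, 11}.
Not covered: 7, 12 — 2 elements.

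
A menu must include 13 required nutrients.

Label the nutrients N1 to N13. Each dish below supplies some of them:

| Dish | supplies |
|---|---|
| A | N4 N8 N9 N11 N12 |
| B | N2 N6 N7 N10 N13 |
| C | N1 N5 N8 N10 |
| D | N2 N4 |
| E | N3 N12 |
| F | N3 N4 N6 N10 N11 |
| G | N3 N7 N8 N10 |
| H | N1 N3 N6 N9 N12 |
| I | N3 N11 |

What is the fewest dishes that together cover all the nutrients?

Take {A, B, C, F}. Their union is {N1, N2, N3, N4, N5, N6, N7, N8, N9, N10, N11, N12, N13}, which is all 13 nutrients.
Only C contains N5, so C is forced; the remaining 9 nutrients need at least 3 more dishes (each remaining dish adds at most 4) — so at least 4 dishes are needed, and 4 is optimal.

4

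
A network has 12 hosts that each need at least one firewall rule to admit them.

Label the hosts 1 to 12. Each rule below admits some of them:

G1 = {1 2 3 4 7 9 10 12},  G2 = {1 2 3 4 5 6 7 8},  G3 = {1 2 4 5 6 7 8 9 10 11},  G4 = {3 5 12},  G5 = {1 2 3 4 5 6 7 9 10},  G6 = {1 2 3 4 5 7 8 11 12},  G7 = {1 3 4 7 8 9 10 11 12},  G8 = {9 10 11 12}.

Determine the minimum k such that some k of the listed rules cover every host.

G3 and G4 together: G3 ∪ G4 = {1, 2, 3, 4, 5, 6, 7, 8, 9, 10, 11, 12} — every host is covered.
No single rule has all 12 hosts (the largest, G3, has 10), so 2 is optimal.

2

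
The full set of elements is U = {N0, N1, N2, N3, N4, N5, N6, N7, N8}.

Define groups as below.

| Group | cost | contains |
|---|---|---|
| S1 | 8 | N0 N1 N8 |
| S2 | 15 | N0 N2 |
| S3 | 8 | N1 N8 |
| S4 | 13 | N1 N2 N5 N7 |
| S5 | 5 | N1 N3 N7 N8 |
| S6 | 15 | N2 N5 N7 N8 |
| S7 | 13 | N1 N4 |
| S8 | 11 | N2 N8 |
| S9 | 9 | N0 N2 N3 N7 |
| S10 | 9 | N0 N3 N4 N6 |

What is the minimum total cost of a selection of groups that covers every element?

27

S4, S5, S10 together cover every element (S4 ∪ S5 ∪ S10 = {N0, N1, N2, N3, N4, N5, N6, N7, N8}); total cost 13 + 5 + 9 = 27.
No covering selection has total cost below 27.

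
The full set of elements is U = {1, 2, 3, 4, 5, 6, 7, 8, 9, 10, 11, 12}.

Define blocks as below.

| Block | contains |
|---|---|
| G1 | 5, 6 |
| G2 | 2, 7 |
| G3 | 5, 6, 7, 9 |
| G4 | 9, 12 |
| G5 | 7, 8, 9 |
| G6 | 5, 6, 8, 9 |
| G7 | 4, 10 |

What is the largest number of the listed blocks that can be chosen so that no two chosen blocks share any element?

G1, G2, G4, G7 are pairwise disjoint (G1={5,6}; G2={2,7}; G4={9,12}; G7={4,10}).
Every remaining block overlaps one of these, and no 5 of the listed blocks are pairwise disjoint, so 4 is the maximum.

4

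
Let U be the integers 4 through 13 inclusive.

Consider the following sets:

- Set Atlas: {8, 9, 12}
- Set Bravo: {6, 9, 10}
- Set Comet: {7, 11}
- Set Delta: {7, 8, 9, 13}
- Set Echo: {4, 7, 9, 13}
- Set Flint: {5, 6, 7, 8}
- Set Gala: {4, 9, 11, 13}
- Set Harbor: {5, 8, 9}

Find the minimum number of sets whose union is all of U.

Atlas and Bravo and Flint and Gala together: Atlas ∪ Bravo ∪ Flint ∪ Gala = {4, 5, 6, 7, 8, 9, 10, 11, 12, 13} — every element is covered.
Only Bravo contains 10, so Bravo is forced; the remaining 7 elements need at least 3 more sets (each remaining set adds at most 3) — so at least 4 sets are needed, and 4 is optimal.

4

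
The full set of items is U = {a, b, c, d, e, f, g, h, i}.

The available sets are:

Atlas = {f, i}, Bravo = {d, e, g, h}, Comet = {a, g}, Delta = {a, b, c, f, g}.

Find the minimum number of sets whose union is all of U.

Atlas, Bravo, and Delta cover everything between them: the union {a, b, c, d, e, f, g, h, i} is all of U.
Only Delta contains b, so Delta is forced; the remaining 4 items need at least 2 more sets (each remaining set adds at most 3) — so at least 3 sets are needed, and 3 is optimal.

3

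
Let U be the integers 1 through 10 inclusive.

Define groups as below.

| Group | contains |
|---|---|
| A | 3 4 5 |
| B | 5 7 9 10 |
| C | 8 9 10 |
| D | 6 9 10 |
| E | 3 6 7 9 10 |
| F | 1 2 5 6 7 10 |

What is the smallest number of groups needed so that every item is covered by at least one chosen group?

3

A, C, and F cover everything between them: the union {1, 2, 3, 4, 5, 6, 7, 8, 9, 10} is all of U.
Only F contains 1, so F is forced; the remaining 4 items need at least 2 more groups (each remaining group adds at most 2) — so at least 3 groups are needed, and 3 is optimal.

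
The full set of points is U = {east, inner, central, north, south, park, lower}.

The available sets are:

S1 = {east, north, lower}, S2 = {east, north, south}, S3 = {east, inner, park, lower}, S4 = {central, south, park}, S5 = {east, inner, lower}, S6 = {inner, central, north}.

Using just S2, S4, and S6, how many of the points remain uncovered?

1

Union of S2, S4, S6 = {east, inner, central, north, south, park}.
Not covered: lower — 1 point.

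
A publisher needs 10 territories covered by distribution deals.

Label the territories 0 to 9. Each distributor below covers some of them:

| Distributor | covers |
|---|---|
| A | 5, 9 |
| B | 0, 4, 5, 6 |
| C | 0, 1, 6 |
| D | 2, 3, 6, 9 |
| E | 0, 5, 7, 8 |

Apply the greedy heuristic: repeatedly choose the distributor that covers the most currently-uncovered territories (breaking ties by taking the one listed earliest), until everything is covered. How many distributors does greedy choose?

4

Greedy: pick B (covers 4 new) → pick D (covers 3 new) → pick E (covers 2 new) → pick C (covers 1 new). Total picks: 4.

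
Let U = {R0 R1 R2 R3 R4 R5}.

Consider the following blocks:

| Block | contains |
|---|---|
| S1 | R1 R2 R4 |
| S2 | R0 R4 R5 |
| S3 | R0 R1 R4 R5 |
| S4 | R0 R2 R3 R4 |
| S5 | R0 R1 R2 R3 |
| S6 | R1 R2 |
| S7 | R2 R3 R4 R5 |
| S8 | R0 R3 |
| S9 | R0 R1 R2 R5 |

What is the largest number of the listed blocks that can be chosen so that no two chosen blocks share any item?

S2, S6 are pairwise disjoint (S2={R0,R4,R5}; S6={R1,R2}).
Every remaining block overlaps one of these, and no 3 of the listed blocks are pairwise disjoint, so 2 is the maximum.

2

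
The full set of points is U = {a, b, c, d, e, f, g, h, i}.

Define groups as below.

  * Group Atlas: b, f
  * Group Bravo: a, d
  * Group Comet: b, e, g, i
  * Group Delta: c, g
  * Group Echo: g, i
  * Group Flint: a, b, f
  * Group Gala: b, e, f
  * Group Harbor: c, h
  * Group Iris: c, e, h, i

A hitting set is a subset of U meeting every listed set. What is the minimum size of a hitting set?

The 4 points {d, f, g, h} hit every group.
The groups Atlas, Bravo, Echo, Harbor are pairwise disjoint, so any hitting set needs a separate point for each — at least 4. Hence 4 is optimal.

4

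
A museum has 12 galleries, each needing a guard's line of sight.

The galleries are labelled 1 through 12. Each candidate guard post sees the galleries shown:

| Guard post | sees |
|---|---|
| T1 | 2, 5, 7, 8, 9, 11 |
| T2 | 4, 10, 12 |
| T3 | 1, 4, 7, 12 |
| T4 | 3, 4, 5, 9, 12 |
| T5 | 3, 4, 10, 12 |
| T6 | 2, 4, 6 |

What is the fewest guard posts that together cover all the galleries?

T1 and T3 and T5 and T6 together: T1 ∪ T3 ∪ T5 ∪ T6 = {1, 2, 3, 4, 5, 6, 7, 8, 9, 10, 11, 12} — every gallery is covered.
No 3 of the 6 guard posts cover everything (all 20 combinations miss at least one gallery), so 4 is optimal.

4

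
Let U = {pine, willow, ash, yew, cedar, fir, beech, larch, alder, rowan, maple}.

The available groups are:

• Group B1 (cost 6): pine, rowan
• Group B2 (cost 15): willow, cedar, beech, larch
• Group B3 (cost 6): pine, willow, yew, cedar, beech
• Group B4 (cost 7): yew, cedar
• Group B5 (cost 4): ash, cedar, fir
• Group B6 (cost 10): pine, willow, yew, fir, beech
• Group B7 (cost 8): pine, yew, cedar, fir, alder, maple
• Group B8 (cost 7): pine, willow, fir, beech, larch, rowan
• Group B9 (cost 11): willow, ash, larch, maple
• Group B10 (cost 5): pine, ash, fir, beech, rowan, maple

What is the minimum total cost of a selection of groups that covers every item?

B5, B7, B8 together cover every item (B5 ∪ B7 ∪ B8 = {pine, willow, ash, yew, cedar, fir, beech, larch, alder, rowan, maple}); total cost 4 + 8 + 7 = 19.
The greedy pick B10, B3, B8, B7 costs 26; no covering selection beats 19.

19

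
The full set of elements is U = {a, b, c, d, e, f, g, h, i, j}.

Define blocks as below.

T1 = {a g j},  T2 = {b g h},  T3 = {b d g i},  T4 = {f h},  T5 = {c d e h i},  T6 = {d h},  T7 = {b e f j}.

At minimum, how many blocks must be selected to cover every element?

Take {T1, T5, T7}. Their union is {a, b, c, d, e, f, g, h, i, j}, which is all 10 elements.
Only T1 contains a, so T1 is forced; the remaining 7 elements need at least 2 more blocks (each remaining block adds at most 5) — so at least 3 blocks are needed, and 3 is optimal.

3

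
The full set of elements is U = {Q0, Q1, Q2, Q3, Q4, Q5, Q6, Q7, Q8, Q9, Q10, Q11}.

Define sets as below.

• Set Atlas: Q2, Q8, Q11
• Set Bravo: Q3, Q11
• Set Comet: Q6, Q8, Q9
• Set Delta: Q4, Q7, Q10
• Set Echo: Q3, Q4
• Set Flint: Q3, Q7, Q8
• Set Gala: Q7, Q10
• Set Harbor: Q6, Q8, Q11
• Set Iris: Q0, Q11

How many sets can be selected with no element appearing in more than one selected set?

4

Comet, Echo, Gala, Iris are pairwise disjoint (Comet={Q6,Q8,Q9}; Echo={Q3,Q4}; Gala={Q7,Q10}; Iris={Q0,Q11}).
Every remaining set overlaps one of these, and no 5 of the listed sets are pairwise disjoint, so 4 is the maximum.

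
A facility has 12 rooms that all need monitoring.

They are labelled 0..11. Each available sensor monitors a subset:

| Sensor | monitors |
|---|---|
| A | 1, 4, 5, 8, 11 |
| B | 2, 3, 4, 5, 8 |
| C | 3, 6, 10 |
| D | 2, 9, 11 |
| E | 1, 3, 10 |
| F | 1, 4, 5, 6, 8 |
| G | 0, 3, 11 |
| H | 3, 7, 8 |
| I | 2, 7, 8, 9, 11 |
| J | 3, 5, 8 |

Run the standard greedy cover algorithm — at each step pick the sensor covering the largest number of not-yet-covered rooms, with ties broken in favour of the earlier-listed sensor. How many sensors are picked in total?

Greedy: pick A (covers 5 new) → pick C (covers 3 new) → pick I (covers 3 new) → pick G (covers 1 new). Total picks: 4.

4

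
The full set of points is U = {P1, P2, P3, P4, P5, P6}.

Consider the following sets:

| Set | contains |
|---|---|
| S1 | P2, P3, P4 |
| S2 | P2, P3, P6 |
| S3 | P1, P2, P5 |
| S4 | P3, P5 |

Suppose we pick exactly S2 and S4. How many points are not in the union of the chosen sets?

Union of S2, S4 = {P2, P3, P5, P6}.
Not covered: P1, P4 — 2 points.

2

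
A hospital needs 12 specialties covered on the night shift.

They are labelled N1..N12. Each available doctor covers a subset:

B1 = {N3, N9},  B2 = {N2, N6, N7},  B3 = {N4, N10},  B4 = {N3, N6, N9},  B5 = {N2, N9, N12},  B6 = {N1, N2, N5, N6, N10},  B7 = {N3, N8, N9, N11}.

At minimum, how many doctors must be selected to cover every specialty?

Take {B2, B3, B5, B6, B7}. Their union is {N1, N2, N3, N4, N5, N6, N7, N8, N9, N10, N11, N12}, which is all 12 specialties.
No 4 of the 7 doctors cover everything (all 35 combinations miss at least one specialty), so 5 is optimal.

5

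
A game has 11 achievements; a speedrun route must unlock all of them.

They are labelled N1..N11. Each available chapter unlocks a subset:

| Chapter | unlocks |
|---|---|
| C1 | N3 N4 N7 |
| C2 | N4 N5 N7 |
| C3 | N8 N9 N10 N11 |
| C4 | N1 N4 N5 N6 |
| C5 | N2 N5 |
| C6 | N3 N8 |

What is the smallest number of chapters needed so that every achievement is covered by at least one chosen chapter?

4

Take {C1, C3, C4, C5}. Their union is {N1, N2, N3, N4, N5, N6, N7, N8, N9, N10, N11}, which is all 11 achievements.
Only C5 contains N2, so C5 is forced; the remaining 9 achievements need at least 3 more chapters (each remaining chapter adds at most 4) — so at least 4 chapters are needed, and 4 is optimal.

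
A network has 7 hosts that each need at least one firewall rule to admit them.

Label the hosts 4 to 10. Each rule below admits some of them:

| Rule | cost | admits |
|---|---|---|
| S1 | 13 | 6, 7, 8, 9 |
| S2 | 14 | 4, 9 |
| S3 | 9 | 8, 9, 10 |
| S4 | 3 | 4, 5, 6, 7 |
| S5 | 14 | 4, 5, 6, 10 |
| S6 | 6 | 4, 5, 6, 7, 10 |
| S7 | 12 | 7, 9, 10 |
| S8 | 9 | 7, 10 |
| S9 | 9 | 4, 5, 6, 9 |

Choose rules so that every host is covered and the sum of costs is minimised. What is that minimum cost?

12

S3, S4 together cover every host (S3 ∪ S4 = {4, 5, 6, 7, 8, 9, 10}); total cost 9 + 3 = 12.
No covering selection has total cost below 12.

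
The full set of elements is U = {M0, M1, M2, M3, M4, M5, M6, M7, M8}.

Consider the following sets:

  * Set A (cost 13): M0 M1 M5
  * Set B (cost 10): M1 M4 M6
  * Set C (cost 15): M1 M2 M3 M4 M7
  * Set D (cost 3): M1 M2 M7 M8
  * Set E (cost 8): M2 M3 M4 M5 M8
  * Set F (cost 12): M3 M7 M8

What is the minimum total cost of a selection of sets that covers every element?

A, B, D, E together cover every element (A ∪ B ∪ D ∪ E = {M0, M1, M2, M3, M4, M5, M6, M7, M8}); total cost 13 + 10 + 3 + 8 = 34.
No covering selection has total cost below 34.

34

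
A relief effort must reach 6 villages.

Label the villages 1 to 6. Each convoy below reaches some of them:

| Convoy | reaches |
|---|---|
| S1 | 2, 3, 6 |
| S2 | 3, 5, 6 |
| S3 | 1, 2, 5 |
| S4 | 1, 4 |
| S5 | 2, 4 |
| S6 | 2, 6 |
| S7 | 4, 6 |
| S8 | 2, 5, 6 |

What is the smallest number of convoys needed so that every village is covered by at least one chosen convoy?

3

Take {S2, S4, S6}. Their union is {1, 2, 3, 4, 5, 6}, which is all 6 villages.
No 2 of the 8 convoys cover everything (all 28 combinations miss at least one village), so 3 is optimal.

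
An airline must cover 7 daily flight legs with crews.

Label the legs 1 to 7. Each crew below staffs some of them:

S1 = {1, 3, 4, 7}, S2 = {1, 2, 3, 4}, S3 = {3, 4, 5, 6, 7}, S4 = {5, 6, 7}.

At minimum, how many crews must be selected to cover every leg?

2

Take {S2, S4}. Their union is {1, 2, 3, 4, 5, 6, 7}, which is all 7 legs.
No single crew has all 7 legs (the largest, S3, has 5), so 2 is optimal.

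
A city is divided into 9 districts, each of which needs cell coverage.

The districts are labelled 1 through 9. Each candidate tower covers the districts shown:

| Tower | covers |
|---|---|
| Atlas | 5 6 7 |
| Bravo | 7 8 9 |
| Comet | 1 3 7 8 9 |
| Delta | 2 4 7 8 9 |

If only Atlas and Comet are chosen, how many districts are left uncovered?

2

Union of Atlas, Comet = {1, 3, 5, 6, 7, 8, 9}.
Not covered: 2, 4 — 2 districts.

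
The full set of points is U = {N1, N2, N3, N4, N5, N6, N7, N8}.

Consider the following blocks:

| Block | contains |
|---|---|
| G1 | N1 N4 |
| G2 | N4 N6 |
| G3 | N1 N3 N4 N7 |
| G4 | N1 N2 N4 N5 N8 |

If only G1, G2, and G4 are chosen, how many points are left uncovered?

Union of G1, G2, G4 = {N1, N2, N4, N5, N6, N8}.
Not covered: N3, N7 — 2 points.

2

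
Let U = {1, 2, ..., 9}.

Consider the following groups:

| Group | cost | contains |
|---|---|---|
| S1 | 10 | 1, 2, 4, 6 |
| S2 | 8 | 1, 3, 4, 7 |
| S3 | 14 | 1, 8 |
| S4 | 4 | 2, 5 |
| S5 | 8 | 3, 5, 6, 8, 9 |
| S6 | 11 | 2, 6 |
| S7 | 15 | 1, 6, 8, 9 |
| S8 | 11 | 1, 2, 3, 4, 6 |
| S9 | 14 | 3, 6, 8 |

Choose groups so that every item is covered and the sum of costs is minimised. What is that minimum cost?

20

S2, S4, S5 together cover every item (S2 ∪ S4 ∪ S5 = {1, 2, 3, 4, 5, 6, 7, 8, 9}); total cost 8 + 4 + 8 = 20.
No covering selection has total cost below 20.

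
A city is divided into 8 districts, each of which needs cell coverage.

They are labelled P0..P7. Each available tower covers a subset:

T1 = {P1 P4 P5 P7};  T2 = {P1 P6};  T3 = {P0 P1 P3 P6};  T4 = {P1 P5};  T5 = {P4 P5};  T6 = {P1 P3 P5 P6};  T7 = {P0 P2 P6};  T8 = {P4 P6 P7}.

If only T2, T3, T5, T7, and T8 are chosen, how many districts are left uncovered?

Union of T2, T3, T5, T7, T8 = {P0, P1, P2, P3, P4, P5, P6, P7} — that's every district, so 0 are uncovered.

0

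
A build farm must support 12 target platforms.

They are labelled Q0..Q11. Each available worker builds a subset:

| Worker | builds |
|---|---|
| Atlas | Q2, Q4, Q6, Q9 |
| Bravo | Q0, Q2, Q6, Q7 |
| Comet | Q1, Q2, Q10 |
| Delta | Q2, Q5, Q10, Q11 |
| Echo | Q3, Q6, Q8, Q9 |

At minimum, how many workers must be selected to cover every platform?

5

Take {Atlas, Bravo, Comet, Delta, Echo}. Their union is {Q0, Q1, Q2, Q3, Q4, Q5, Q6, Q7, Q8, Q9, Q10, Q11}, which is all 12 platforms.
No 4 of the 5 workers cover everything (all 5 combinations miss at least one platform), so 5 is optimal.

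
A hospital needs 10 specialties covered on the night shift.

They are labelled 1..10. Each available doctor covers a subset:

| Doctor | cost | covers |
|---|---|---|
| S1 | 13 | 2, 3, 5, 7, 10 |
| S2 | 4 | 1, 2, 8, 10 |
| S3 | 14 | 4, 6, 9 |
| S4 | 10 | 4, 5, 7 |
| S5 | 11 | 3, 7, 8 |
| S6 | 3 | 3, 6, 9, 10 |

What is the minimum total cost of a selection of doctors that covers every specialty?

17

S2, S4, S6 together cover every specialty (S2 ∪ S4 ∪ S6 = {1, 2, 3, 4, 5, 6, 7, 8, 9, 10}); total cost 4 + 10 + 3 = 17.
No covering selection has total cost below 17.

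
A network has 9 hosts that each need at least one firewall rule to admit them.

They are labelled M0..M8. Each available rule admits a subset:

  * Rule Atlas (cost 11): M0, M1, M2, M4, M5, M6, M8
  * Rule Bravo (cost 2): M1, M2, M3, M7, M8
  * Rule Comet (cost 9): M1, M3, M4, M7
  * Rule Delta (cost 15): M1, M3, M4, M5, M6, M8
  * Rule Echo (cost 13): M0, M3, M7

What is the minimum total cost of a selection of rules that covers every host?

13

Atlas, Bravo together cover every host (Atlas ∪ Bravo = {M0, M1, M2, M3, M4, M5, M6, M7, M8}); total cost 11 + 2 = 13.
No covering selection has total cost below 13.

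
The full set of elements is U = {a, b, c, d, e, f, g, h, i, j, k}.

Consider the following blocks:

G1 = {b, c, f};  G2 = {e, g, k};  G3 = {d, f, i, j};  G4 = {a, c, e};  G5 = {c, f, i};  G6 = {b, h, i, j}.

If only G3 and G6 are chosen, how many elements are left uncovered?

5

Union of G3, G6 = {b, d, f, h, i, j}.
Not covered: a, c, e, g, k — 5 elements.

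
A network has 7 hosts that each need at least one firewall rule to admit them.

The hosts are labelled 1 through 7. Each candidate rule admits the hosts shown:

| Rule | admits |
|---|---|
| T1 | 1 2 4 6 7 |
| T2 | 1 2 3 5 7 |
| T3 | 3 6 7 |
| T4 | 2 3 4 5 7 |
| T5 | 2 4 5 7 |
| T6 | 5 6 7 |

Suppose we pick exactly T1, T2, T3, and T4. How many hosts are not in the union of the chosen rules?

0

Union of T1, T2, T3, T4 = {1, 2, 3, 4, 5, 6, 7} — that's every host, so 0 are uncovered.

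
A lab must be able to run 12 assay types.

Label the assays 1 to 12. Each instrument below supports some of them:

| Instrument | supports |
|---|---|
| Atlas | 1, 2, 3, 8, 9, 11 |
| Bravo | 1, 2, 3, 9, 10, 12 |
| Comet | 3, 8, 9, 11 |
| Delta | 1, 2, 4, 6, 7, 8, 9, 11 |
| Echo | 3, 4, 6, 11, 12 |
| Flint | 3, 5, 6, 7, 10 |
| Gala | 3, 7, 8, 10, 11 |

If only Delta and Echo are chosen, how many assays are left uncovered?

2

Union of Delta, Echo = {1, 2, 3, 4, 6, 7, 8, 9, 11, 12}.
Not covered: 5, 10 — 2 assays.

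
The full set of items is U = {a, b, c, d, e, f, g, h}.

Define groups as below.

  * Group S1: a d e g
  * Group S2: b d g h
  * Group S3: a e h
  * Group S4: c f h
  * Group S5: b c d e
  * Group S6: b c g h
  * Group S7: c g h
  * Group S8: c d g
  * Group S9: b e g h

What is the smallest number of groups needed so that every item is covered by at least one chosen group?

3

Take {S1, S4, S5}. Their union is {a, b, c, d, e, f, g, h}, which is all 8 items.
Only S4 contains f, so S4 is forced; the remaining 5 items need at least 2 more groups (each remaining group adds at most 4) — so at least 3 groups are needed, and 3 is optimal.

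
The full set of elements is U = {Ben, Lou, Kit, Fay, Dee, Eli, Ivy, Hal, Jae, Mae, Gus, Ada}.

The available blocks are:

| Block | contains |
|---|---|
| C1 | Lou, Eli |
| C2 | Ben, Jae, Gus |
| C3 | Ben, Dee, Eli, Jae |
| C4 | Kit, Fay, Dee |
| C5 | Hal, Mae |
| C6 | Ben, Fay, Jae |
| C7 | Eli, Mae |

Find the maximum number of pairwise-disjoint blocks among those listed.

4

C1, C2, C4, C5 are pairwise disjoint (C1={Lou,Eli}; C2={Ben,Jae,Gus}; C4={Kit,Fay,Dee}; C5={Hal,Mae}).
Every remaining block overlaps one of these, and no 5 of the listed blocks are pairwise disjoint, so 4 is the maximum.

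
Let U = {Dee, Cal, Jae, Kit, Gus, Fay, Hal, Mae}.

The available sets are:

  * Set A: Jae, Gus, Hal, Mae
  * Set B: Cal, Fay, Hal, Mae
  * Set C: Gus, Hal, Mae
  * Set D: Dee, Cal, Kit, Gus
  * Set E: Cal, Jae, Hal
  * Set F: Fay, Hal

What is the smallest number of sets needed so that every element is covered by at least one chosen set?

3

A, B, and D cover everything between them: the union {Dee, Cal, Jae, Kit, Gus, Fay, Hal, Mae} is all of U.
Only D contains Dee, so D is forced; the remaining 4 elements need at least 2 more sets (each remaining set adds at most 3) — so at least 3 sets are needed, and 3 is optimal.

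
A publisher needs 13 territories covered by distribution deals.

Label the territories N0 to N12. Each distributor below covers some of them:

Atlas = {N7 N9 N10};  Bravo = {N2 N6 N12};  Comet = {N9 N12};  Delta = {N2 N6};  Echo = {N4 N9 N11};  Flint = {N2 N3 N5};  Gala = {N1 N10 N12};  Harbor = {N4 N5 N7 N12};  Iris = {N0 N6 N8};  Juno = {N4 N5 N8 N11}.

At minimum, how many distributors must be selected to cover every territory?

Take {Atlas, Flint, Gala, Iris, Juno}. Their union is {N0, N1, N2, N3, N4, N5, N6, N7, N8, N9, N10, N11, N12}, which is all 13 territories.
Only Flint contains N3, so Flint is forced; the remaining 10 territories need at least 4 more distributors (each remaining distributor adds at most 3) — so at least 5 distributors are needed, and 5 is optimal.

5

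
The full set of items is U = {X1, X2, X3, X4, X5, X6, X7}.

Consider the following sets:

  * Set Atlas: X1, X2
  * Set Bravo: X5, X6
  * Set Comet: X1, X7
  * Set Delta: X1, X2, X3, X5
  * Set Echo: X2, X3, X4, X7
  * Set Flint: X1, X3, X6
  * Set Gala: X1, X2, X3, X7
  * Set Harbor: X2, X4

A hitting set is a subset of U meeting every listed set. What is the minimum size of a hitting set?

3

The 3 items {X1, X2, X6} hit every set.
The sets Bravo, Comet, Harbor are pairwise disjoint, so any hitting set needs a separate item for each — at least 3. Hence 3 is optimal.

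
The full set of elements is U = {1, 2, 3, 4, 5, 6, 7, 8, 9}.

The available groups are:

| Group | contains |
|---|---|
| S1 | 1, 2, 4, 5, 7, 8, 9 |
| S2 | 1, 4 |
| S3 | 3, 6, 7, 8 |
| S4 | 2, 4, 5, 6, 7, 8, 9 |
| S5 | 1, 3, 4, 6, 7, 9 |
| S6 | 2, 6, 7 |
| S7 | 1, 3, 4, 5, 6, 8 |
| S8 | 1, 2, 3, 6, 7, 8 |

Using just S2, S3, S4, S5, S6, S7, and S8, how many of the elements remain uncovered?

Union of S2, S3, S4, S5, S6, S7, S8 = {1, 2, 3, 4, 5, 6, 7, 8, 9} — that's every element, so 0 are uncovered.

0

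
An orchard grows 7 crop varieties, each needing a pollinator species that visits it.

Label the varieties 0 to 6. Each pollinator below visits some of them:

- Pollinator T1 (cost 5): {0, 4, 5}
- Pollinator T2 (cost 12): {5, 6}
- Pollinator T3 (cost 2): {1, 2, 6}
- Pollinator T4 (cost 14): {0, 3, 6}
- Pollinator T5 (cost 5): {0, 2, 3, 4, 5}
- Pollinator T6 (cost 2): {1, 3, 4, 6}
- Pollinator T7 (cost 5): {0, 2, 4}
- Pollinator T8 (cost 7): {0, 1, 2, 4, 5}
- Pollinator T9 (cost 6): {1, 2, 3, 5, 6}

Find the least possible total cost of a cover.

T5, T6 together cover every variety (T5 ∪ T6 = {0, 1, 2, 3, 4, 5, 6}); total cost 5 + 2 = 7.
No covering selection has total cost below 7.

7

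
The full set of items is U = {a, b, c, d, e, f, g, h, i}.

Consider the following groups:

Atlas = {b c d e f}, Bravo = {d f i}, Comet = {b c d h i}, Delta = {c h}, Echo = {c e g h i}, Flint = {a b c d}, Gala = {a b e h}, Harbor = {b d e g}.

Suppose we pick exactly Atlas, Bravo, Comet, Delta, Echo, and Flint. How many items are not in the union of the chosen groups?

Union of Atlas, Bravo, Comet, Delta, Echo, Flint = {a, b, c, d, e, f, g, h, i} — that's every item, so 0 are uncovered.

0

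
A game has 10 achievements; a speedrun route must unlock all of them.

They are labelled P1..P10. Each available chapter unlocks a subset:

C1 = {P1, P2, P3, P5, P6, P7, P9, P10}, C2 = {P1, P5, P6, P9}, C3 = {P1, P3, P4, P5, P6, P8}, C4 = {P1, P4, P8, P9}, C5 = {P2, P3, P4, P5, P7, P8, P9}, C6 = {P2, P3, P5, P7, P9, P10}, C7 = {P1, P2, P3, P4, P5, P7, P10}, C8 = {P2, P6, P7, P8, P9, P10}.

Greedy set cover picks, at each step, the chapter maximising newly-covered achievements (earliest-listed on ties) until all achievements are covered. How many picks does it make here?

Greedy: pick C1 (covers 8 new) → pick C3 (covers 2 new). Total picks: 2.

2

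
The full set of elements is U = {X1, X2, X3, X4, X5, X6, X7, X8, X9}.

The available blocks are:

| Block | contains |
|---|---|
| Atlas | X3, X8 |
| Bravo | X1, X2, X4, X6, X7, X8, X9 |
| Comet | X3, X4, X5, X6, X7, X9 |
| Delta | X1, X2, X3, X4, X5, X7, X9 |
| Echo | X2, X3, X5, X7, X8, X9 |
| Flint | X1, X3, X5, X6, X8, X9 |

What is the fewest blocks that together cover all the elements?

2

Take {Bravo, Flint}. Their union is {X1, X2, X3, X4, X5, X6, X7, X8, X9}, which is all 9 elements.
No single block has all 9 elements (the largest, Bravo, has 7), so 2 is optimal.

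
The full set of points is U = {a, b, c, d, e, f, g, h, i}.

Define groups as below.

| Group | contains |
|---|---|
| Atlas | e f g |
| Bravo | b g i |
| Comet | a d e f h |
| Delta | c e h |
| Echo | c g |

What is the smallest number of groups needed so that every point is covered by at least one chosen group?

Bravo and Comet and Delta together: Bravo ∪ Comet ∪ Delta = {a, b, c, d, e, f, g, h, i} — every point is covered.
Only Comet contains a, so Comet is forced; the remaining 4 points need at least 2 more groups (each remaining group adds at most 3) — so at least 3 groups are needed, and 3 is optimal.

3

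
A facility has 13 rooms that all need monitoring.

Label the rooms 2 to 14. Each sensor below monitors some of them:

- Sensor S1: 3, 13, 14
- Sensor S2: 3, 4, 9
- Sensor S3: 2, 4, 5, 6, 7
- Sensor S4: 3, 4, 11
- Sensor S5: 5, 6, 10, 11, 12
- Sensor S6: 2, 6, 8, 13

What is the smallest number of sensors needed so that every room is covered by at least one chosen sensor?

S1 and S2 and S3 and S5 and S6 together: S1 ∪ S2 ∪ S3 ∪ S5 ∪ S6 = {2, 3, 4, 5, 6, 7, 8, 9, 10, 11, 12, 13, 14} — every room is covered.
No 4 of the 6 sensors cover everything (all 15 combinations miss at least one room), so 5 is optimal.

5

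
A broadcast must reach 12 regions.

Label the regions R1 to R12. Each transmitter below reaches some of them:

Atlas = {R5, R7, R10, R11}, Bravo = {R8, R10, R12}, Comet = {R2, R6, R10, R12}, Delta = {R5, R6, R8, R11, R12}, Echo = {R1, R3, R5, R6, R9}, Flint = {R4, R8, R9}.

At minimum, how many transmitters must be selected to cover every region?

4

Take {Atlas, Comet, Echo, Flint}. Their union is {R1, R2, R3, R4, R5, R6, R7, R8, R9, R10, R11, R12}, which is all 12 regions.
Only Echo contains R1, so Echo is forced; the remaining 7 regions need at least 3 more transmitters (each remaining transmitter adds at most 3) — so at least 4 transmitters are needed, and 4 is optimal.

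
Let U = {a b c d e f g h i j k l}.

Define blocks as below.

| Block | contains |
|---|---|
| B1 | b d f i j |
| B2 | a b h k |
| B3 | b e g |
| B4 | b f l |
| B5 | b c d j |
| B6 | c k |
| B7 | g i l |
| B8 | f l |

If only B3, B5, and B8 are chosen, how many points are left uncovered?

4

Union of B3, B5, B8 = {b, c, d, e, f, g, j, l}.
Not covered: a, h, i, k — 4 points.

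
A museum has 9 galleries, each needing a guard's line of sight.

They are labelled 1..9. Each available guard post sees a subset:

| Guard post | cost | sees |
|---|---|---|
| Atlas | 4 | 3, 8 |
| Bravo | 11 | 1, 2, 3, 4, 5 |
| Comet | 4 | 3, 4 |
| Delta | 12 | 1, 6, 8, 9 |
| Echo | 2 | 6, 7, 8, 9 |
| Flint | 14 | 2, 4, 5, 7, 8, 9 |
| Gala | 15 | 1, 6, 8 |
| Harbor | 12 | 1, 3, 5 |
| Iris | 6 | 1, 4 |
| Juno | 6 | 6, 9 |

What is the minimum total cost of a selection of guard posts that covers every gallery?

Bravo, Echo together cover every gallery (Bravo ∪ Echo = {1, 2, 3, 4, 5, 6, 7, 8, 9}); total cost 11 + 2 = 13.
The greedy pick Echo, Comet, Bravo costs 17; no covering selection beats 13.

13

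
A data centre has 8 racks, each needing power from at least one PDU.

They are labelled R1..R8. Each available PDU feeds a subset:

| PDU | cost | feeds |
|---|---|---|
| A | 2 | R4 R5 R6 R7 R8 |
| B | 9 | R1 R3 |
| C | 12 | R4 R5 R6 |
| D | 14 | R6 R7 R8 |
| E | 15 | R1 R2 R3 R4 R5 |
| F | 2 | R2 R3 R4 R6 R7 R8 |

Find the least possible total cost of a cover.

13

A, B, F together cover every rack (A ∪ B ∪ F = {R1, R2, R3, R4, R5, R6, R7, R8}); total cost 2 + 9 + 2 = 13.
No covering selection has total cost below 13.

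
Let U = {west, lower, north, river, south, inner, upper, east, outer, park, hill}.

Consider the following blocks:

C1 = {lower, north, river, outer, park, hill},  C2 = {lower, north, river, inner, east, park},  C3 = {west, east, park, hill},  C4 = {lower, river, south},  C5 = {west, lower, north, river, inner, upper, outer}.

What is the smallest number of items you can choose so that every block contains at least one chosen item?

The 2 items {lower, hill} hit every block.
The blocks C3, C4 are pairwise disjoint, so any hitting set needs a separate item for each — at least 2. Hence 2 is optimal.

2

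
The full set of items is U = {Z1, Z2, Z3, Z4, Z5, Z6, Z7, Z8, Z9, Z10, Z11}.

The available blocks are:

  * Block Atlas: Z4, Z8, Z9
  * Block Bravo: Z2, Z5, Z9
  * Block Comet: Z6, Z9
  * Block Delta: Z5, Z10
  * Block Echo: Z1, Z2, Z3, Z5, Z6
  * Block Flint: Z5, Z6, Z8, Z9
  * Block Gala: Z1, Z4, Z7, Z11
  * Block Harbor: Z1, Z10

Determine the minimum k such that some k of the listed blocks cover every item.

Take {Echo, Flint, Gala, Harbor}. Their union is {Z1, Z2, Z3, Z4, Z5, Z6, Z7, Z8, Z9, Z10, Z11}, which is all 11 items.
No 3 of the 8 blocks cover everything (all 56 combinations miss at least one item), so 4 is optimal.

4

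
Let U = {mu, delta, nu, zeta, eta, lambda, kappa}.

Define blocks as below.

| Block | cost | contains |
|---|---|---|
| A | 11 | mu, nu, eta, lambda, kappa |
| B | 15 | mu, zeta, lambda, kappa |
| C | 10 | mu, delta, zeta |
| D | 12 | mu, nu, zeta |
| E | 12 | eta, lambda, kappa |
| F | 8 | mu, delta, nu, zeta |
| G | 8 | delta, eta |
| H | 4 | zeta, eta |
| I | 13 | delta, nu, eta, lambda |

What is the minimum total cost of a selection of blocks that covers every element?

A, F together cover every element (A ∪ F = {mu, delta, nu, zeta, eta, lambda, kappa}); total cost 11 + 8 = 19.
No covering selection has total cost below 19.

19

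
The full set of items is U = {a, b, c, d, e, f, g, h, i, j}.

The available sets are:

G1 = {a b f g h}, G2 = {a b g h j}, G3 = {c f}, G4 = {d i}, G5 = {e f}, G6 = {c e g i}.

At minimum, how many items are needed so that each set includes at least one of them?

3

Take T = {f, g, i}. Each listed set contains at least one of these, so T is a hitting set of size 3.
The sets G2, G3, G4 are pairwise disjoint, so any hitting set needs a separate item for each — at least 3. Hence 3 is optimal.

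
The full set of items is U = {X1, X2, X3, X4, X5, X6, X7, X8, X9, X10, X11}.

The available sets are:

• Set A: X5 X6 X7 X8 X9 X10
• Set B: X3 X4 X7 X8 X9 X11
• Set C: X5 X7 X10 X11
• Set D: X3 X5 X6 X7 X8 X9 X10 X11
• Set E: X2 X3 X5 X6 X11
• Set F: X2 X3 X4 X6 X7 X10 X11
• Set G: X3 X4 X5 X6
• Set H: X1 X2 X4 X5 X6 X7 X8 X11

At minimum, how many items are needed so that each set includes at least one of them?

2

Take T = {X3, X7}. Each listed set contains at least one of these, so T is a hitting set of size 2.
No single item lies in every set, so at least 2 are needed and 2 is optimal.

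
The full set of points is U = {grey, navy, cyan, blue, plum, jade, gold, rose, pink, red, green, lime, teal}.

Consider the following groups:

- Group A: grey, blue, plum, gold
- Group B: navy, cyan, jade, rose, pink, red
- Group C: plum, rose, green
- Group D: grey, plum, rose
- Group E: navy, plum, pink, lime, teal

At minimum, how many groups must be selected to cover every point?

Take {A, B, C, E}. Their union is {grey, navy, cyan, blue, plum, jade, gold, rose, pink, red, green, lime, teal}, which is all 13 points.
No 3 of the 5 groups cover everything (all 10 combinations miss at least one point), so 4 is optimal.

4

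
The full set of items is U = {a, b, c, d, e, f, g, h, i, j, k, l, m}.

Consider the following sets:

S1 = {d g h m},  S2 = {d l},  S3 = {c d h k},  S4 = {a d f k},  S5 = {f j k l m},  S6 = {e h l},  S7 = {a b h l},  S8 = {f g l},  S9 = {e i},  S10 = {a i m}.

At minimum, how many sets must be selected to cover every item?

5

S3 and S5 and S7 and S8 and S9 together: S3 ∪ S5 ∪ S7 ∪ S8 ∪ S9 = {a, b, c, d, e, f, g, h, i, j, k, l, m} — every item is covered.
No 4 of the 10 sets cover everything (all 210 combinations miss at least one item), so 5 is optimal.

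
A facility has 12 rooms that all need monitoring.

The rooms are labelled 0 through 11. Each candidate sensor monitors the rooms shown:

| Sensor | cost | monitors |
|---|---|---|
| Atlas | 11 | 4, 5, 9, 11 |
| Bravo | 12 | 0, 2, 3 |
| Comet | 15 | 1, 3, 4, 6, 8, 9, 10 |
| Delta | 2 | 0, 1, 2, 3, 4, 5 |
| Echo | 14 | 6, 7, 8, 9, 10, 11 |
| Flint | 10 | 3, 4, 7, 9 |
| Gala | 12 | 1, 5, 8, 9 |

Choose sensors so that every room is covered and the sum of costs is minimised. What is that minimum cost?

Delta, Echo together cover every room (Delta ∪ Echo = {0, 1, 2, 3, 4, 5, 6, 7, 8, 9, 10, 11}); total cost 2 + 14 = 16.
No covering selection has total cost below 16.

16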